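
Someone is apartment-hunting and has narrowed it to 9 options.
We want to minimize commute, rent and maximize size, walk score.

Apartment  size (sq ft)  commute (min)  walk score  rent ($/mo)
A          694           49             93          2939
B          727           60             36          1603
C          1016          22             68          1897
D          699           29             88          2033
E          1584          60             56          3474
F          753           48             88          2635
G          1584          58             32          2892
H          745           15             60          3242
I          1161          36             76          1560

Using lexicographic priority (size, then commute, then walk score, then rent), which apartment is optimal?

G

First maximize size: best is 1584, kept {E, G}.
Then minimize commute: best is 58, kept {G}.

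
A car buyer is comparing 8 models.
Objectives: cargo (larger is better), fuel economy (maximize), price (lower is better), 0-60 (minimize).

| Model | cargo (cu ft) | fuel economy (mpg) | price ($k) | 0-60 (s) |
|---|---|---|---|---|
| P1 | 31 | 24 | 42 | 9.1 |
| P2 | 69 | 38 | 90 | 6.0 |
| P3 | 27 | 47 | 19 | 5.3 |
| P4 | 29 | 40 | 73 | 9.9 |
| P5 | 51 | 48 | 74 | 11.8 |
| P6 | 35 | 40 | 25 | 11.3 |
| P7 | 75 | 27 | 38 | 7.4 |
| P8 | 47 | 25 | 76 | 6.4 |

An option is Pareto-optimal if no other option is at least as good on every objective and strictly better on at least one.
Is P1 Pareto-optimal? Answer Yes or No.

P7 vs P1: cargo 75≥31, fuel economy 27≥24, price 38≤42, 0-60 7.4≤9.1 — P7 is at least as good on every objective and strictly better on at least one, so P7 dominates P1.

No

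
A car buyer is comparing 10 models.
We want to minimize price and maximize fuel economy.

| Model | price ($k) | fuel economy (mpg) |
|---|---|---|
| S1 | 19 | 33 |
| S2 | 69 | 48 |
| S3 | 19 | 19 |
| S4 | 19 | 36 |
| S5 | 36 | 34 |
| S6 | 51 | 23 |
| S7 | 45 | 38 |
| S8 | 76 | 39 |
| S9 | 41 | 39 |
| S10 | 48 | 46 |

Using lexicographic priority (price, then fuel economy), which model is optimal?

S4

First minimize price: best is 19, kept {S1, S3, S4}.
Then maximize fuel economy: best is 36, kept {S4}.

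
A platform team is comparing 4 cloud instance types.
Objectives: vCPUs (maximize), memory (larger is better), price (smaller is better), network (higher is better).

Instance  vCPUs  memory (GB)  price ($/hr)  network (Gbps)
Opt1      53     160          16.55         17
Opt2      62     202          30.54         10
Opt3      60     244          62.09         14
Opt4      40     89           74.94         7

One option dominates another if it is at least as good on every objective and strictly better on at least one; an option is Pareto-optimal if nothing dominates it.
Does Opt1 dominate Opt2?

Opt1 vs Opt2: Opt1 is worse on vCPUs (53 vs 62), so it does not dominate Opt2.

No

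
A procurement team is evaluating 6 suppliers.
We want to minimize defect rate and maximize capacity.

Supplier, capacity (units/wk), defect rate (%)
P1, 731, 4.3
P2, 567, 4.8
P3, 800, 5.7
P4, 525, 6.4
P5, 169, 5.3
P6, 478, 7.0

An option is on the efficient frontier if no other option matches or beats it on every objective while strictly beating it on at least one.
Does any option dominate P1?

No

P2: worse on capacity (567 vs 731).
P3: worse on defect rate (5.7 vs 4.3).
P4: worse on capacity (525 vs 731).
P5: worse on capacity (169 vs 731).
P6: worse on capacity (478 vs 731).
No option is at least as good as P1 on every objective and strictly better on one.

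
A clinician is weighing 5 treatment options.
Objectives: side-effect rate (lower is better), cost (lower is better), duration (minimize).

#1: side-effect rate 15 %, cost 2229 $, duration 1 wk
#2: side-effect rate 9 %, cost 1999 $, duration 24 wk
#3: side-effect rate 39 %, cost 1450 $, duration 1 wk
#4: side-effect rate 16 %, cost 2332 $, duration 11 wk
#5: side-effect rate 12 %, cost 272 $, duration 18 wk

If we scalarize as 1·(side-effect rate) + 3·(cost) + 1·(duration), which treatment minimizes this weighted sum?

#5

#1: 1·15 + 3·2229 + 1·1 = 6703
#2: 1·9 + 3·1999 + 1·24 = 6030
#3: 1·39 + 3·1450 + 1·1 = 4390
#4: 1·16 + 3·2332 + 1·11 = 7023
#5: 1·12 + 3·272 + 1·18 = 846
Lowest: #5 at 846.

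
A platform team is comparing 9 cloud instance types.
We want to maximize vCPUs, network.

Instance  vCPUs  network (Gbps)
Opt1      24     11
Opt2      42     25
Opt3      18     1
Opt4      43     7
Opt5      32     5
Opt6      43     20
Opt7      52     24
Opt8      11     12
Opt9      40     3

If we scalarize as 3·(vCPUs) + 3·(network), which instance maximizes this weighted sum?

Opt7

Opt1: 3·24 + 3·11 = 105
Opt2: 3·42 + 3·25 = 201
Opt3: 3·18 + 3·1 = 57
Opt4: 3·43 + 3·7 = 150
Opt5: 3·32 + 3·5 = 111
Opt6: 3·43 + 3·20 = 189
Opt7: 3·52 + 3·24 = 228
Opt8: 3·11 + 3·12 = 69
Opt9: 3·40 + 3·3 = 129
Highest: Opt7 at 228.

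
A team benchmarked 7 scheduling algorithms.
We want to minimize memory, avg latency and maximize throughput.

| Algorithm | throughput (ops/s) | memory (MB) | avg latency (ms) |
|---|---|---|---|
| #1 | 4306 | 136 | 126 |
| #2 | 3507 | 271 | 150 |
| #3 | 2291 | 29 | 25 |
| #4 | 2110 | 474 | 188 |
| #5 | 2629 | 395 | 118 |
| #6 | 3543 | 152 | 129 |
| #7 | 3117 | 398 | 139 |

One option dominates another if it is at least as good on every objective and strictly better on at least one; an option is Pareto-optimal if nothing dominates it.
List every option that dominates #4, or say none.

#1, #2, #3, #5, #6, #7

#1: throughput 4306≥2110, memory 136≤474, avg latency 126≤188 — dominates #4.
#2: throughput 3507≥2110, memory 271≤474, avg latency 150≤188 — dominates #4.
#3: throughput 2291≥2110, memory 29≤474, avg latency 25≤188 — dominates #4.
#5: throughput 2629≥2110, memory 395≤474, avg latency 118≤188 — dominates #4.
#6: throughput 3543≥2110, memory 152≤474, avg latency 129≤188 — dominates #4.
#7: throughput 3117≥2110, memory 398≤474, avg latency 139≤188 — dominates #4.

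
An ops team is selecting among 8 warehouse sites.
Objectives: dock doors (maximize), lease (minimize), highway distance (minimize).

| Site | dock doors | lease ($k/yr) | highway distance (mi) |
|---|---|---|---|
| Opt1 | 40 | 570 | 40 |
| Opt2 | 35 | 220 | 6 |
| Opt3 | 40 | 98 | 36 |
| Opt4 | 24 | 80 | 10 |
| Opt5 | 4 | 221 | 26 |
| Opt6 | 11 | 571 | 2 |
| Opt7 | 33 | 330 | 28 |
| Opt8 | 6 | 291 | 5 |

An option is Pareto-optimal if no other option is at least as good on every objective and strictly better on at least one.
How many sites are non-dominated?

Opt1: dominated by Opt3 (dock doors 40≥40, lease 98≤570, highway distance 36≤40).
Opt2: not dominated.
Opt3: not dominated.
Opt4: not dominated (best lease).
Opt5: dominated by Opt2 (dock doors 35≥4, lease 220≤221, highway distance 6≤26).
Opt6: not dominated (best highway distance).
Opt7: dominated by Opt2 (dock doors 35≥33, lease 220≤330, highway distance 6≤28).
Opt8: not dominated.
Pareto-optimal: Opt2, Opt3, Opt4, Opt6, Opt8 → 5.

5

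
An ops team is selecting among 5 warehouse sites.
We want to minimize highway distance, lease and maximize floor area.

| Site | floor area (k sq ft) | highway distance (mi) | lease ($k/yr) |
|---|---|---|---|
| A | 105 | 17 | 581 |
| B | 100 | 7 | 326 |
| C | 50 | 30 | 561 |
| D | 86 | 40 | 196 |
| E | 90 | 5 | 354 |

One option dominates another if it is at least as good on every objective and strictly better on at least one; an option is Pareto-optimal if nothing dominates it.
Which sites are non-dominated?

A, B, D, E

A: not dominated (best floor area).
B: not dominated.
C: dominated by B (floor area 100≥50, highway distance 7≤30, lease 326≤561).
D: not dominated (best lease).
E: not dominated (best highway distance).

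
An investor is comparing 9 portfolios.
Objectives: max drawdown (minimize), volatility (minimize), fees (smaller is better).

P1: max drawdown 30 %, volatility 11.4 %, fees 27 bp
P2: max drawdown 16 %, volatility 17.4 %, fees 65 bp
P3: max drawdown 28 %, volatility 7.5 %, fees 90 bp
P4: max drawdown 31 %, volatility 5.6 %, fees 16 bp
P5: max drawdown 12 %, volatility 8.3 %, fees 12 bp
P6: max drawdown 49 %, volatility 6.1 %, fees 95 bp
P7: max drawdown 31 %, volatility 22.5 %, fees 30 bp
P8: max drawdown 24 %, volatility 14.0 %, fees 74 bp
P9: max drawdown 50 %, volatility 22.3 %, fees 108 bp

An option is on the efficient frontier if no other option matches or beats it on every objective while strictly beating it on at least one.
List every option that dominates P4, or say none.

P1: worse on volatility (11.4 vs 5.6).
P2: worse on volatility (17.4 vs 5.6).
P3: worse on volatility (7.5 vs 5.6).
P5: worse on volatility (8.3 vs 5.6).
P6: worse on max drawdown (49 vs 31).
P7: worse on volatility (22.5 vs 5.6).
P8: worse on volatility (14.0 vs 5.6).
P9: worse on max drawdown (50 vs 31).
No option dominates P4.

none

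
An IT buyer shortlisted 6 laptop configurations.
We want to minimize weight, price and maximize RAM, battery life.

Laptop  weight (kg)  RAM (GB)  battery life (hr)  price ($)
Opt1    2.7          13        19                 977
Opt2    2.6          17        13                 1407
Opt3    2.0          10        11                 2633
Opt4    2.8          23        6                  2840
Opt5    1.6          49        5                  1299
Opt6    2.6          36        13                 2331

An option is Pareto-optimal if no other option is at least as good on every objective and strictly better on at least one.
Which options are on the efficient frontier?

Opt1: not dominated (best battery life).
Opt2: not dominated.
Opt3: not dominated.
Opt4: dominated by Opt6 (weight 2.6≤2.8, RAM 36≥23, battery life 13≥6, price 2331≤2840).
Opt5: not dominated (best weight).
Opt6: not dominated.

Opt1, Opt2, Opt3, Opt5, Opt6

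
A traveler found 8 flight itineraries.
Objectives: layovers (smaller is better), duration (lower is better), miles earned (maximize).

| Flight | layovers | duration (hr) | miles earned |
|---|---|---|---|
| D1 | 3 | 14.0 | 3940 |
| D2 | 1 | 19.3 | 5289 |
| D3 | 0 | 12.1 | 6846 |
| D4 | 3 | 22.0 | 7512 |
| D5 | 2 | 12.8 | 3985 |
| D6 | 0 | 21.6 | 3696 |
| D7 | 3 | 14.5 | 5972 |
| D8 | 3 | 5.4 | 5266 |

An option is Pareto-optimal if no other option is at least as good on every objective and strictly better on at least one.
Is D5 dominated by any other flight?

D3 vs D5: layovers 0≤2, duration 12.1≤12.8, miles earned 6846≥3985 — D3 is at least as good on every objective and strictly better on at least one, so D3 dominates D5.

Yes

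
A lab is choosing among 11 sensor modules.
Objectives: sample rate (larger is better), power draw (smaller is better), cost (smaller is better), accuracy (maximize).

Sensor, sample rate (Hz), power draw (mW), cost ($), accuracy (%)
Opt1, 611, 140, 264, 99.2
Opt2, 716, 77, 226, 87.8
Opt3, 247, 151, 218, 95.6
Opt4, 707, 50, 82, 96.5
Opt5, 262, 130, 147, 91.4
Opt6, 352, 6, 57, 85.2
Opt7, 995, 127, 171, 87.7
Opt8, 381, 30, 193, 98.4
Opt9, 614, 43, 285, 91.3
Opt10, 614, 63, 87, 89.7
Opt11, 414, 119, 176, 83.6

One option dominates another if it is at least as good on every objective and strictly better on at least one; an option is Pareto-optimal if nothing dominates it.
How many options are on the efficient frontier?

7

Opt1: not dominated (best accuracy).
Opt2: not dominated.
Opt3: dominated by Opt4 (sample rate 707≥247, power draw 50≤151, cost 82≤218, accuracy 96.5≥95.6).
Opt4: not dominated.
Opt5: dominated by Opt4 (sample rate 707≥262, power draw 50≤130, cost 82≤147, accuracy 96.5≥91.4).
Opt6: not dominated (best power draw).
Opt7: not dominated (best sample rate).
Opt8: not dominated.
Opt9: not dominated.
Opt10: dominated by Opt4 (sample rate 707≥614, power draw 50≤63, cost 82≤87, accuracy 96.5≥89.7).
Opt11: dominated by Opt4 (sample rate 707≥414, power draw 50≤119, cost 82≤176, accuracy 96.5≥83.6).
Pareto-optimal: Opt1, Opt2, Opt4, Opt6, Opt7, Opt8, Opt9 → 7.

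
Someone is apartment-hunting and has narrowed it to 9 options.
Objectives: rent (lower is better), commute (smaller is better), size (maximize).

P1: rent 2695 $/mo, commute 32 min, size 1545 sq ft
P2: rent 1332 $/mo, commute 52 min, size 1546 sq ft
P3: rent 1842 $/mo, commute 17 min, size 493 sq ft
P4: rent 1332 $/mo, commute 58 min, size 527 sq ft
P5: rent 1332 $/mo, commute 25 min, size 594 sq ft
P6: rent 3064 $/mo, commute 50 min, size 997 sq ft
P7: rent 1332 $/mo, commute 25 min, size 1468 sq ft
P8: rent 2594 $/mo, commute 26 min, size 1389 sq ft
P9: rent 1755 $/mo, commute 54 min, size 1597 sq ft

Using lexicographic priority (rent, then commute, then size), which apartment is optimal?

P7

First minimize rent: best is 1332, kept {P2, P4, P5, P7}.
Then minimize commute: best is 25, kept {P5, P7}.
Then maximize size: best is 1468, kept {P7}.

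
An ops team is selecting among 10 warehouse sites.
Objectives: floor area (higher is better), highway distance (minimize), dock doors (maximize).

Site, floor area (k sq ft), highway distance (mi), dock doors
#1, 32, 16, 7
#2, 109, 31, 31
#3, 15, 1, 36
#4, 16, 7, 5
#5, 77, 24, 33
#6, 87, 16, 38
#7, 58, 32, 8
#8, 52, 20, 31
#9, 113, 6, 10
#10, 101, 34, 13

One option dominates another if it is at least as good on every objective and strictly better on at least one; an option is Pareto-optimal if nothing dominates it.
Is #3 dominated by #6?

No

#6 vs #3: #6 is worse on highway distance (16 vs 1), so it does not dominate #3.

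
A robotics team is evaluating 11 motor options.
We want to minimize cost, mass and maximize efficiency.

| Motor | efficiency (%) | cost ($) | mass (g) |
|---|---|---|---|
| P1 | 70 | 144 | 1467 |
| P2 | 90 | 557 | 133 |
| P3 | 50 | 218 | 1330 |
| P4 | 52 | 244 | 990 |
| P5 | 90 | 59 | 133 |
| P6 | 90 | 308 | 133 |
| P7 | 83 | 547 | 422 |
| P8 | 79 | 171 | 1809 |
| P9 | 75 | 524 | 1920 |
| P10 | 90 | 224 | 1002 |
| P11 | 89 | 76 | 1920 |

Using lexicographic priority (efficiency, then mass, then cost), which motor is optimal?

P5

First maximize efficiency: best is 90, kept {P2, P5, P6, P10}.
Then minimize mass: best is 133, kept {P2, P5, P6}.
Then minimize cost: best is 59, kept {P5}.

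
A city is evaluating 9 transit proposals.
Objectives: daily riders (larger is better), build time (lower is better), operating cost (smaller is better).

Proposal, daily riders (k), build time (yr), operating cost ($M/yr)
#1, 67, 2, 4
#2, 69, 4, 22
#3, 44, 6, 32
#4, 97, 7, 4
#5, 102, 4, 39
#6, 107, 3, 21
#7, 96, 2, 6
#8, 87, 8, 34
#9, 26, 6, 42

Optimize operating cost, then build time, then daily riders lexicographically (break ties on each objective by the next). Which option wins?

#1

First minimize operating cost: best is 4, kept {#1, #4}.
Then minimize build time: best is 2, kept {#1}.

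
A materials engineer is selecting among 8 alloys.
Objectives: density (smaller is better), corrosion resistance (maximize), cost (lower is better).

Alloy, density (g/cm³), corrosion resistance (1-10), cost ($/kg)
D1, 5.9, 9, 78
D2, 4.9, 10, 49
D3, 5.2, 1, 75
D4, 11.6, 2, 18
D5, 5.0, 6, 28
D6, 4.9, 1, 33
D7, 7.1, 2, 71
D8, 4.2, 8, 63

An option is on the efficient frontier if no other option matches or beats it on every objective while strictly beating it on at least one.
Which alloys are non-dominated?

D1: dominated by D2 (density 4.9≤5.9, corrosion resistance 10≥9, cost 49≤78).
D2: not dominated (best corrosion resistance).
D3: dominated by D2 (density 4.9≤5.2, corrosion resistance 10≥1, cost 49≤75).
D4: not dominated (best cost).
D5: not dominated.
D6: not dominated.
D7: dominated by D2 (density 4.9≤7.1, corrosion resistance 10≥2, cost 49≤71).
D8: not dominated (best density).

D2, D4, D5, D6, D8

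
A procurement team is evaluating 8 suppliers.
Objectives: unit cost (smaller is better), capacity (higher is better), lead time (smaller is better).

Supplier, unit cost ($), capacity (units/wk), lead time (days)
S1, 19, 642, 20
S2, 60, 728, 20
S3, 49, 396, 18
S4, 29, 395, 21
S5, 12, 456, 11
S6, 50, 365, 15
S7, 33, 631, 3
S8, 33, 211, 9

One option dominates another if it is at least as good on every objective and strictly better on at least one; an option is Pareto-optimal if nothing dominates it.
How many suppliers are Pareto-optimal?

S1: not dominated.
S2: not dominated (best capacity).
S3: dominated by S5 (unit cost 12≤49, capacity 456≥396, lead time 11≤18).
S4: dominated by S1 (unit cost 19≤29, capacity 642≥395, lead time 20≤21).
S5: not dominated (best unit cost).
S6: dominated by S5 (unit cost 12≤50, capacity 456≥365, lead time 11≤15).
S7: not dominated (best lead time).
S8: dominated by S7 (unit cost 33≤33, capacity 631≥211, lead time 3≤9).
Pareto-optimal: S1, S2, S5, S7 → 4.

4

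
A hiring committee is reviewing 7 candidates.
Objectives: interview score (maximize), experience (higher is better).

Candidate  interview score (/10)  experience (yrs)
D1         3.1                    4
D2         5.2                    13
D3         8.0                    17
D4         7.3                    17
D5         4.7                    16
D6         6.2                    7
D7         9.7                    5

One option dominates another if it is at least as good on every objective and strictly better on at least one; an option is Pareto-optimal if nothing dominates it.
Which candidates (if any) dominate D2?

D3: interview score 8.0≥5.2, experience 17≥13 — dominates D2.
D4: interview score 7.3≥5.2, experience 17≥13 — dominates D2.
Others (D1, D5, D6, D7) are each worse than D2 on at least one objective.

D3, D4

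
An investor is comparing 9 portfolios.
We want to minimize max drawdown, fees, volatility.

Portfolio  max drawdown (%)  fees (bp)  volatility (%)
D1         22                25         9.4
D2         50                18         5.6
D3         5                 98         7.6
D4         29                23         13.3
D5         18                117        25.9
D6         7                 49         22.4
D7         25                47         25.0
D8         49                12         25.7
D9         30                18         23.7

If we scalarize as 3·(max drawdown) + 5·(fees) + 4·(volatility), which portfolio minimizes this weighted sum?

D1: 3·22 + 5·25 + 4·9.4 = 228.6
D2: 3·50 + 5·18 + 4·5.6 = 262.4
D3: 3·5 + 5·98 + 4·7.6 = 535.4
D4: 3·29 + 5·23 + 4·13.3 = 255.2
D5: 3·18 + 5·117 + 4·25.9 = 742.6
D6: 3·7 + 5·49 + 4·22.4 = 355.6
D7: 3·25 + 5·47 + 4·25.0 = 410.0
D8: 3·49 + 5·12 + 4·25.7 = 309.8
D9: 3·30 + 5·18 + 4·23.7 = 274.8
Lowest: D1 at 228.6.

D1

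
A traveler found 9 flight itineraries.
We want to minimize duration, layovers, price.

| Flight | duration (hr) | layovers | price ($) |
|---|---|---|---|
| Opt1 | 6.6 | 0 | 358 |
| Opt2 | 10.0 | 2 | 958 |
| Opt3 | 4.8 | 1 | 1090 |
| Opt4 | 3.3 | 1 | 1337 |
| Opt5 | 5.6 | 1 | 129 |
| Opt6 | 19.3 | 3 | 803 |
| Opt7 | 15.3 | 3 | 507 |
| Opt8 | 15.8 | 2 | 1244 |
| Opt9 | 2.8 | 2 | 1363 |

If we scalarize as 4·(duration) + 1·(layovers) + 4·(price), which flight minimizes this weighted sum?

Opt5

Opt1: 4·6.6 + 1·0 + 4·358 = 1458.4
Opt2: 4·10.0 + 1·2 + 4·958 = 3874.0
Opt3: 4·4.8 + 1·1 + 4·1090 = 4380.2
Opt4: 4·3.3 + 1·1 + 4·1337 = 5362.2
Opt5: 4·5.6 + 1·1 + 4·129 = 539.4
Opt6: 4·19.3 + 1·3 + 4·803 = 3292.2
Opt7: 4·15.3 + 1·3 + 4·507 = 2092.2
Opt8: 4·15.8 + 1·2 + 4·1244 = 5041.2
Opt9: 4·2.8 + 1·2 + 4·1363 = 5465.2
Lowest: Opt5 at 539.4.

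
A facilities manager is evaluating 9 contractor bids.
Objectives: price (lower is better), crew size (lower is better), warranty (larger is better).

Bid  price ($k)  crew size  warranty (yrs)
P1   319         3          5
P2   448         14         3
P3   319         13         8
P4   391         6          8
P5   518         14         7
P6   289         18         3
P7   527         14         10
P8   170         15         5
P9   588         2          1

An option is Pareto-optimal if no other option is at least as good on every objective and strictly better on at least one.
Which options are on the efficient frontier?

P1, P3, P4, P7, P8, P9

P1: not dominated.
P2: dominated by P1 (price 319≤448, crew size 3≤14, warranty 5≥3).
P3: not dominated.
P4: not dominated.
P5: dominated by P3 (price 319≤518, crew size 13≤14, warranty 8≥7).
P6: dominated by P8 (price 170≤289, crew size 15≤18, warranty 5≥3).
P7: not dominated (best warranty).
P8: not dominated (best price).
P9: not dominated (best crew size).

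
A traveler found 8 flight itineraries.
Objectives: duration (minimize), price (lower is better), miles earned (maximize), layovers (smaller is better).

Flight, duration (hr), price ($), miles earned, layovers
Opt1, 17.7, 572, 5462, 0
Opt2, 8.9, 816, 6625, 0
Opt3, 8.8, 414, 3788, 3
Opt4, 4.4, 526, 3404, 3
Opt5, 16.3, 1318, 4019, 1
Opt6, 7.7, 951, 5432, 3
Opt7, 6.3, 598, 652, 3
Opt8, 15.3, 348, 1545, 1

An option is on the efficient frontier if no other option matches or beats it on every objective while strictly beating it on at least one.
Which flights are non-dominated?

Opt1: not dominated.
Opt2: not dominated (best miles earned).
Opt3: not dominated.
Opt4: not dominated (best duration).
Opt5: dominated by Opt2 (duration 8.9≤16.3, price 816≤1318, miles earned 6625≥4019, layovers 0≤1).
Opt6: not dominated.
Opt7: dominated by Opt4 (duration 4.4≤6.3, price 526≤598, miles earned 3404≥652, layovers 3≤3).
Opt8: not dominated (best price).

Opt1, Opt2, Opt3, Opt4, Opt6, Opt8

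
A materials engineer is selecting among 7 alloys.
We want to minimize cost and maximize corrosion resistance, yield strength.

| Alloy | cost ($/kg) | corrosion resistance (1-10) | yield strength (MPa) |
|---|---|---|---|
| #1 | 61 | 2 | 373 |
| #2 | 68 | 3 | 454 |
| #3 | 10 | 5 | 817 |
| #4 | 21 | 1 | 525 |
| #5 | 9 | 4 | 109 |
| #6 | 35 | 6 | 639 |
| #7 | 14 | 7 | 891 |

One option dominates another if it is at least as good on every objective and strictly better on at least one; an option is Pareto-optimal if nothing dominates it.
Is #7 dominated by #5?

#5 vs #7: #5 is worse on corrosion resistance (4 vs 7), so it does not dominate #7.

No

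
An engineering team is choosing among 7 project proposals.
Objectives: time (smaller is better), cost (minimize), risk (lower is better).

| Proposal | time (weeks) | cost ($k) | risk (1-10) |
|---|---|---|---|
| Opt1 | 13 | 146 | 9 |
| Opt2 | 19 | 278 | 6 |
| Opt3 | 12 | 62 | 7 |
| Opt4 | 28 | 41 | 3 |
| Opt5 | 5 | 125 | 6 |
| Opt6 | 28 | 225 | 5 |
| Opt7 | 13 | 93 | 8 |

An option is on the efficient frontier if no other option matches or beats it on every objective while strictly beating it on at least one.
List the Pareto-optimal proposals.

Opt1: dominated by Opt3 (time 12≤13, cost 62≤146, risk 7≤9).
Opt2: dominated by Opt5 (time 5≤19, cost 125≤278, risk 6≤6).
Opt3: not dominated.
Opt4: not dominated (best cost).
Opt5: not dominated (best time).
Opt6: dominated by Opt4 (time 28≤28, cost 41≤225, risk 3≤5).
Opt7: dominated by Opt3 (time 12≤13, cost 62≤93, risk 7≤8).

Opt3, Opt4, Opt5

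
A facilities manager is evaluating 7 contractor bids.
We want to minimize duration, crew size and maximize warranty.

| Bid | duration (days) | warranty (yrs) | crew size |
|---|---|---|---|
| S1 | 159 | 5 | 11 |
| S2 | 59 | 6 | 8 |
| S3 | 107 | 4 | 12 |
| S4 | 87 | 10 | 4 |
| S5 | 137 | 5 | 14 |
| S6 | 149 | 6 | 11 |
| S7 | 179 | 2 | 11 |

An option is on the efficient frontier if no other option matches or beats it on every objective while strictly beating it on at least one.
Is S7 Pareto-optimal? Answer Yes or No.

S1 vs S7: duration 159≤179, warranty 5≥2, crew size 11≤11 — S1 is at least as good on every objective and strictly better on at least one, so S1 dominates S7.

No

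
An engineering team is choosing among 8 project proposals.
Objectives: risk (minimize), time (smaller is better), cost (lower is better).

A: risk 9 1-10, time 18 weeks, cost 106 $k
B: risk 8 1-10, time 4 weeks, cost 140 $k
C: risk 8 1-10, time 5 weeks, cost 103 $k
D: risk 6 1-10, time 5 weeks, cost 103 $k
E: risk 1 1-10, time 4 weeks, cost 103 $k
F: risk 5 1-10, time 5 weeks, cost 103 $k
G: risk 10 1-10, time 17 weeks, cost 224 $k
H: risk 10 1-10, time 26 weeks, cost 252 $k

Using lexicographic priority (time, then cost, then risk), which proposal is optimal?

E

First minimize time: best is 4, kept {B, E}.
Then minimize cost: best is 103, kept {E}.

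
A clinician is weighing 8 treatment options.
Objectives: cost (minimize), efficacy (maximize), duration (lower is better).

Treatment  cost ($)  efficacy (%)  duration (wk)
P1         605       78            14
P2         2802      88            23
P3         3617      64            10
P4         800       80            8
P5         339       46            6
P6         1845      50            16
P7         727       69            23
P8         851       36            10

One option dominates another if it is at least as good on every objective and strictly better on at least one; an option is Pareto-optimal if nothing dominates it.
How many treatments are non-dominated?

P1: not dominated.
P2: not dominated (best efficacy).
P3: dominated by P4 (cost 800≤3617, efficacy 80≥64, duration 8≤10).
P4: not dominated.
P5: not dominated (best cost).
P6: dominated by P1 (cost 605≤1845, efficacy 78≥50, duration 14≤16).
P7: dominated by P1 (cost 605≤727, efficacy 78≥69, duration 14≤23).
P8: dominated by P4 (cost 800≤851, efficacy 80≥36, duration 8≤10).
Pareto-optimal: P1, P2, P4, P5 → 4.

4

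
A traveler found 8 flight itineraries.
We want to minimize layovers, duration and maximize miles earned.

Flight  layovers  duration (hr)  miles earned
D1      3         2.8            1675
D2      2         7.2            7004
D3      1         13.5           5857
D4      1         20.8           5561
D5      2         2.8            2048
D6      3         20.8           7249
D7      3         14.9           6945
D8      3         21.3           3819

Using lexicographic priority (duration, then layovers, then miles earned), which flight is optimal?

First minimize duration: best is 2.8, kept {D1, D5}.
Then minimize layovers: best is 2, kept {D5}.

D5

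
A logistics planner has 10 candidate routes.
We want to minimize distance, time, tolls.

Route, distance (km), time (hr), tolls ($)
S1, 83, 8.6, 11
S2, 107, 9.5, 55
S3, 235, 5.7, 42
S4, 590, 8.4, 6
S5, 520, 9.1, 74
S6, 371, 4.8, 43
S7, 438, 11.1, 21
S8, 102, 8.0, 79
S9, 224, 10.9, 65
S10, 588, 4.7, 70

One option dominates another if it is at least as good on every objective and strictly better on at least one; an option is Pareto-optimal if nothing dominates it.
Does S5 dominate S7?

S5 vs S7: S5 is worse on distance (520 vs 438), so it does not dominate S7.

No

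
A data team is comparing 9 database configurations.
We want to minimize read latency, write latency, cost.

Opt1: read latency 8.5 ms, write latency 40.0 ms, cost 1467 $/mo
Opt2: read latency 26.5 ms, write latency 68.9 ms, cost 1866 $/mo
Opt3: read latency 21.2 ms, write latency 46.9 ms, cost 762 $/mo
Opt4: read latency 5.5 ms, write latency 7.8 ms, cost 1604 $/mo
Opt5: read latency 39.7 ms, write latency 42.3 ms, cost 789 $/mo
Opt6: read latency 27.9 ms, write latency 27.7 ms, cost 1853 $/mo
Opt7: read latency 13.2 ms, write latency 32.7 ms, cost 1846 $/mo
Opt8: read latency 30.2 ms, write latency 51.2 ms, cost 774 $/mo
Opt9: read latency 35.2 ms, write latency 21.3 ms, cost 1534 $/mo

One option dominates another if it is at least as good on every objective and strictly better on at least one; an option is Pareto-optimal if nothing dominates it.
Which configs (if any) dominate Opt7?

Opt4: read latency 5.5≤13.2, write latency 7.8≤32.7, cost 1604≤1846 — dominates Opt7.
Others (Opt1, Opt2, Opt3, Opt5, Opt6, Opt8, Opt9) are each worse than Opt7 on at least one objective.

Opt4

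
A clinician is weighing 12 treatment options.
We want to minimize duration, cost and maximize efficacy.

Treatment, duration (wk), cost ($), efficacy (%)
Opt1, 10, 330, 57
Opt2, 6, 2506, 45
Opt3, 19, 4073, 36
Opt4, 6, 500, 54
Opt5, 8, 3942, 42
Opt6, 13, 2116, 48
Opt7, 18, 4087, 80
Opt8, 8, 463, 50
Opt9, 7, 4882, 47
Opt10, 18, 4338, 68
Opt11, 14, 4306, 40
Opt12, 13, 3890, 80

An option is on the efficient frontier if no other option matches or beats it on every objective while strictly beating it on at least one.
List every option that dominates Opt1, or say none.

Opt2: worse on cost (2506 vs 330).
Opt3: worse on duration (19 vs 10).
Opt4: worse on cost (500 vs 330).
Opt5: worse on cost (3942 vs 330).
Opt6: worse on duration (13 vs 10).
Opt7: worse on duration (18 vs 10).
Opt8: worse on cost (463 vs 330).
Opt9: worse on cost (4882 vs 330).
Opt10: worse on duration (18 vs 10).
Opt11: worse on duration (14 vs 10).
Opt12: worse on duration (13 vs 10).
No option dominates Opt1.

none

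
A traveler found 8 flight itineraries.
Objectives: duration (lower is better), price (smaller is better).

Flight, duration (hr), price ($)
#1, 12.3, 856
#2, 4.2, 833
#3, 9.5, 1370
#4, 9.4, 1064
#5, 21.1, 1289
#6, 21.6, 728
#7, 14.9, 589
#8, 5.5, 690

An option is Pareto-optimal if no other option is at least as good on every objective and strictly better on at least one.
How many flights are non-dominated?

3

#1: dominated by #2 (duration 4.2≤12.3, price 833≤856).
#2: not dominated (best duration).
#3: dominated by #2 (duration 4.2≤9.5, price 833≤1370).
#4: dominated by #2 (duration 4.2≤9.4, price 833≤1064).
#5: dominated by #1 (duration 12.3≤21.1, price 856≤1289).
#6: dominated by #7 (duration 14.9≤21.6, price 589≤728).
#7: not dominated (best price).
#8: not dominated.
Pareto-optimal: #2, #7, #8 → 3.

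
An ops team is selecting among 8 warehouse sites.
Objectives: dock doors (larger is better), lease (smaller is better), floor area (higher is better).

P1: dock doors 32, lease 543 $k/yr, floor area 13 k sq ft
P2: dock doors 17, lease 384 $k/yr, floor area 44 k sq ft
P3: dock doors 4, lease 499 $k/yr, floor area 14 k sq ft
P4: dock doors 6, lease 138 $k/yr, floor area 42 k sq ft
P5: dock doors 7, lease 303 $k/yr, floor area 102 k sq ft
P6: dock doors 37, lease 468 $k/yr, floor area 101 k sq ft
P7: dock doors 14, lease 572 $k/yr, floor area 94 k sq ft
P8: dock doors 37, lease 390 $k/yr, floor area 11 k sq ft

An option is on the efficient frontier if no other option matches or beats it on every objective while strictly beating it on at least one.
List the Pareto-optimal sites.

P1: dominated by P6 (dock doors 37≥32, lease 468≤543, floor area 101≥13).
P2: not dominated.
P3: dominated by P2 (dock doors 17≥4, lease 384≤499, floor area 44≥14).
P4: not dominated (best lease).
P5: not dominated (best floor area).
P6: not dominated.
P7: dominated by P6 (dock doors 37≥14, lease 468≤572, floor area 101≥94).
P8: not dominated.

P2, P4, P5, P6, P8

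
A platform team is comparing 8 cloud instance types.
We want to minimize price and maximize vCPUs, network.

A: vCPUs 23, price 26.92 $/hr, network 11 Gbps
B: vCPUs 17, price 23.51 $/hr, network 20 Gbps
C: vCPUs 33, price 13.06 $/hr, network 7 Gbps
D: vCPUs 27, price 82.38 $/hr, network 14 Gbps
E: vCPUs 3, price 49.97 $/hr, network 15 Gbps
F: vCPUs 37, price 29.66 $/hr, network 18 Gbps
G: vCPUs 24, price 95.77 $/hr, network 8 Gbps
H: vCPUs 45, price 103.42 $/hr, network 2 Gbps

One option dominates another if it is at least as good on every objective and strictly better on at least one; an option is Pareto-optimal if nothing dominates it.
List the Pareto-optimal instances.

A, B, C, F, H

A: not dominated.
B: not dominated (best network).
C: not dominated (best price).
D: dominated by F (vCPUs 37≥27, price 29.66≤82.38, network 18≥14).
E: dominated by B (vCPUs 17≥3, price 23.51≤49.97, network 20≥15).
F: not dominated.
G: dominated by D (vCPUs 27≥24, price 82.38≤95.77, network 14≥8).
H: not dominated (best vCPUs).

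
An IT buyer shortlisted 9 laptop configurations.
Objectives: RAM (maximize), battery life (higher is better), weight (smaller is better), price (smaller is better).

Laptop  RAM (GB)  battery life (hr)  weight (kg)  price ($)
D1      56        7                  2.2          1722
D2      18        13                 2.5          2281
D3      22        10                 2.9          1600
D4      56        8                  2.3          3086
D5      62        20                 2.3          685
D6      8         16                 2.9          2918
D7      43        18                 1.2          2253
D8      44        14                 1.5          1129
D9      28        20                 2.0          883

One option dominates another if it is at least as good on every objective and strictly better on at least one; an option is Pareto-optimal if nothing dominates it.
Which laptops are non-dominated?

D1: not dominated.
D2: dominated by D5 (RAM 62≥18, battery life 20≥13, weight 2.3≤2.5, price 685≤2281).
D3: dominated by D5 (RAM 62≥22, battery life 20≥10, weight 2.3≤2.9, price 685≤1600).
D4: dominated by D5 (RAM 62≥56, battery life 20≥8, weight 2.3≤2.3, price 685≤3086).
D5: not dominated (best RAM).
D6: dominated by D5 (RAM 62≥8, battery life 20≥16, weight 2.3≤2.9, price 685≤2918).
D7: not dominated (best weight).
D8: not dominated.
D9: not dominated.

D1, D5, D7, D8, D9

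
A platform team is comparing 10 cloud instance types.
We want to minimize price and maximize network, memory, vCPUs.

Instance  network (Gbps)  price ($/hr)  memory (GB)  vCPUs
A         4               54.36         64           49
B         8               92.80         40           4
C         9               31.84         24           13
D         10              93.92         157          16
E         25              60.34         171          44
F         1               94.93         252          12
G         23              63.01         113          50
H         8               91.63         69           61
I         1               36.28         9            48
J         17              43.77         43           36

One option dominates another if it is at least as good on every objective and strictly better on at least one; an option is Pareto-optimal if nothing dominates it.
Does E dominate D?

E vs D: network 25≥10, price 60.34≤93.92, memory 171≥157, vCPUs 44≥16 — E is at least as good on every objective with at least one strict improvement.

Yes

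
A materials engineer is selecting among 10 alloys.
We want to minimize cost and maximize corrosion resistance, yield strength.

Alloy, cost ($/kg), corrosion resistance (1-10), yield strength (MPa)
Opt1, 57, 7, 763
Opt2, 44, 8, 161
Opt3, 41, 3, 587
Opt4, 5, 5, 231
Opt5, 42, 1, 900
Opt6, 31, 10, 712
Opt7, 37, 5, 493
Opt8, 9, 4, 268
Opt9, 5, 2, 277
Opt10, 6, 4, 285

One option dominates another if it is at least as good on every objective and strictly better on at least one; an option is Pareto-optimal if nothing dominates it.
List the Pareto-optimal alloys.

Opt1, Opt4, Opt5, Opt6, Opt9, Opt10

Opt1: not dominated.
Opt2: dominated by Opt6 (cost 31≤44, corrosion resistance 10≥8, yield strength 712≥161).
Opt3: dominated by Opt6 (cost 31≤41, corrosion resistance 10≥3, yield strength 712≥587).
Opt4: not dominated.
Opt5: not dominated (best yield strength).
Opt6: not dominated (best corrosion resistance).
Opt7: dominated by Opt6 (cost 31≤37, corrosion resistance 10≥5, yield strength 712≥493).
Opt8: dominated by Opt10 (cost 6≤9, corrosion resistance 4≥4, yield strength 285≥268).
Opt9: not dominated.
Opt10: not dominated.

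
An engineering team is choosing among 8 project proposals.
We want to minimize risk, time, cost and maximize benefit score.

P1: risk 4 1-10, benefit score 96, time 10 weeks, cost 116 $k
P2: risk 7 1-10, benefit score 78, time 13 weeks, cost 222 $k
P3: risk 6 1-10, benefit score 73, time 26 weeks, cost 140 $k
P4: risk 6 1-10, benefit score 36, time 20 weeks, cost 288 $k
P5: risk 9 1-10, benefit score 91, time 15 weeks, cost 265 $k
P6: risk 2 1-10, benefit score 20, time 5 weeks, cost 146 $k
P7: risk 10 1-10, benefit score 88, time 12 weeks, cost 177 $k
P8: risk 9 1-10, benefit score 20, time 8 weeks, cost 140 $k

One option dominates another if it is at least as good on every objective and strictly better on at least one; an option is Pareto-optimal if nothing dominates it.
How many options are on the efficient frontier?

3

P1: not dominated (best benefit score).
P2: dominated by P1 (risk 4≤7, benefit score 96≥78, time 10≤13, cost 116≤222).
P3: dominated by P1 (risk 4≤6, benefit score 96≥73, time 10≤26, cost 116≤140).
P4: dominated by P1 (risk 4≤6, benefit score 96≥36, time 10≤20, cost 116≤288).
P5: dominated by P1 (risk 4≤9, benefit score 96≥91, time 10≤15, cost 116≤265).
P6: not dominated (best risk).
P7: dominated by P1 (risk 4≤10, benefit score 96≥88, time 10≤12, cost 116≤177).
P8: not dominated.
Pareto-optimal: P1, P6, P8 → 3.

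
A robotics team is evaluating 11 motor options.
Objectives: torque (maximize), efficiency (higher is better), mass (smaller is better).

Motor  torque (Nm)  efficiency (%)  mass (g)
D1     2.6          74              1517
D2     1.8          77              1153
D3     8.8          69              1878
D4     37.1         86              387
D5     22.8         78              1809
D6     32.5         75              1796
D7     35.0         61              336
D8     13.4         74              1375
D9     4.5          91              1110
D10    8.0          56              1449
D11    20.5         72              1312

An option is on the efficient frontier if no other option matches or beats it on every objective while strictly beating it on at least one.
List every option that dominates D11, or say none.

D4: torque 37.1≥20.5, efficiency 86≥72, mass 387≤1312 — dominates D11.
Others (D1, D2, D3, D5, D6, D7, D8, D9, D10) are each worse than D11 on at least one objective.

D4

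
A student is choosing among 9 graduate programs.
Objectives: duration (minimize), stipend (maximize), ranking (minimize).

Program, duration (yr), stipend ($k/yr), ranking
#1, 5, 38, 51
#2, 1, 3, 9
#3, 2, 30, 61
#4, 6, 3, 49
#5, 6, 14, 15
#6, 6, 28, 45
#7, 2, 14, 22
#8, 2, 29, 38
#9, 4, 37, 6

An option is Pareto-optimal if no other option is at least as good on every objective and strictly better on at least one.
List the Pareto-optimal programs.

#1: not dominated (best stipend).
#2: not dominated (best duration).
#3: not dominated.
#4: dominated by #2 (duration 1≤6, stipend 3≥3, ranking 9≤49).
#5: dominated by #9 (duration 4≤6, stipend 37≥14, ranking 6≤15).
#6: dominated by #8 (duration 2≤6, stipend 29≥28, ranking 38≤45).
#7: not dominated.
#8: not dominated.
#9: not dominated (best ranking).

#1, #2, #3, #7, #8, #9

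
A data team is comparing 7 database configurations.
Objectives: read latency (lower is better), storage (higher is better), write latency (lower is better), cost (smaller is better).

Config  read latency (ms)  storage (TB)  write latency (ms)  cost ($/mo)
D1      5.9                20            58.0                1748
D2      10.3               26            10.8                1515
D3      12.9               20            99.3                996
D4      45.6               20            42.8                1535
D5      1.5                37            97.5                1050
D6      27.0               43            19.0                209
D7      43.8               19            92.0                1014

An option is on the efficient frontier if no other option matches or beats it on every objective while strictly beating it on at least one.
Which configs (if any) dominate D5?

D1: worse on read latency (5.9 vs 1.5).
D2: worse on read latency (10.3 vs 1.5).
D3: worse on read latency (12.9 vs 1.5).
D4: worse on read latency (45.6 vs 1.5).
D6: worse on read latency (27.0 vs 1.5).
D7: worse on read latency (43.8 vs 1.5).
No option dominates D5.

none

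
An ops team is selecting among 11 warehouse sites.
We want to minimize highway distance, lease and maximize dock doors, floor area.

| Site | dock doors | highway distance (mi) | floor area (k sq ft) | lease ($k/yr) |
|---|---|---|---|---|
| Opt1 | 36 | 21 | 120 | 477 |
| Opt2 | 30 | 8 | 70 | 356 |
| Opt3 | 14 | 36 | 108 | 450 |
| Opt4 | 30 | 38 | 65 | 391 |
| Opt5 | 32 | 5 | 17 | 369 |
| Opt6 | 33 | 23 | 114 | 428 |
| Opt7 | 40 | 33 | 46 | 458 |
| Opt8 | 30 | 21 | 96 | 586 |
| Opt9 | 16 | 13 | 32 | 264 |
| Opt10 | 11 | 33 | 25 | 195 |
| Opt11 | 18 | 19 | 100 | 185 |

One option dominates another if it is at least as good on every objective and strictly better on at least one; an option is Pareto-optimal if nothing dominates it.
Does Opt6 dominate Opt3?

Opt6 vs Opt3: dock doors 33≥14, highway distance 23≤36, floor area 114≥108, lease 428≤450 — Opt6 is at least as good on every objective with at least one strict improvement.

Yes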